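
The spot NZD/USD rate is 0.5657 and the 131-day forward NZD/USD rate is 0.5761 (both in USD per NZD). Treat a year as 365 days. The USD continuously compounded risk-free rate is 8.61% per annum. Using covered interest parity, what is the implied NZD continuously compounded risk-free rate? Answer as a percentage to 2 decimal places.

3.53%

F = S·e^((r_USD − r_NZD)T) ⇒ r_NZD = r_USD − ln(F/S)/T
ln(0.5761/0.5657) = 0.018217; /(131/365) = 0.050757
r_NZD = 0.0861 − 0.050757 = 0.035343
r_NZD = 3.53%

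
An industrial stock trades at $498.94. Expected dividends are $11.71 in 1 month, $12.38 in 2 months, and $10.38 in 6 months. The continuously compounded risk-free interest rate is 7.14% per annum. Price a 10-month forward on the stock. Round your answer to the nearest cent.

$493.56

PV(dividends) I = 11.71·e^(−0.0714·1/12) + 12.38·e^(−0.0714·2/12) + 10.38·e^(−0.0714·6/12)
I = 11.6405 + 12.2336 + 10.0160 = 33.8901
F = (S − I)·e^(rT) = (498.94 − 33.8901) · e^(0.0714·10/12)
= 465.0499 · e^0.059500 = 465.0499 × 1.061306 = $493.56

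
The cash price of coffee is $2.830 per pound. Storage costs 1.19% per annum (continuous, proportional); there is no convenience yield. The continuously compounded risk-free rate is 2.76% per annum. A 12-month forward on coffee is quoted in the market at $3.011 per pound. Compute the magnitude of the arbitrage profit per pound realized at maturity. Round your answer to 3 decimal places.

Fair forward: F* = S·e^(carry·T), with carry = (r + u) = 0.0276 + 0.0119 = 0.0395
F* = 2.830 · e^(0.0395 × 12/12) = 2.830 · e^0.039500 = 2.830 × 1.040290 = $2.9440
Market $3.011 > fair $2.9440: forward overpriced → cash-and-carry (buy spot, short the forward).
At maturity, profit = |F_mkt − F*| = |3.011 − 2.9440| = $0.067 per pound

$0.067 per pound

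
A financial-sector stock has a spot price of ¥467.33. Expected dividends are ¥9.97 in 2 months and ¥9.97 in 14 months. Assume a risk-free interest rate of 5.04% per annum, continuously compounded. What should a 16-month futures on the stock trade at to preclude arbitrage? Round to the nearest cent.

PV(dividends) I = 9.97·e^(−0.0504·2/12) + 9.97·e^(−0.0504·14/12)
I = 9.8866 + 9.4007 = 19.2873
F = (S − I)·e^(rT) = (467.33 − 19.2873) · e^(0.0504·16/12)
= 448.0427 · e^0.067200 = 448.0427 × 1.069509 = ¥479.19

¥479.19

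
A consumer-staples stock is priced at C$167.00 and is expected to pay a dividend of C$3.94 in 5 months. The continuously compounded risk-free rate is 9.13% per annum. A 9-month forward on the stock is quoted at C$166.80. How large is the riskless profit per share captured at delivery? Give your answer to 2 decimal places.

PV(dividends) I = 3.94·e^(−0.0913·5/12) = 3.7929
Fair forward F* = (S − I)·e^(rT) = (167.00 − 3.7929)·e^0.068475 = 163.2071 × 1.070874 = 174.7742
Market C$166.80 < fair 174.7742: forward underpriced → reverse cash-and-carry (short the stock, invest proceeds at r, pay the dividends, go long the forward).
Profit at T = |F_mkt − F*| = |166.80 − 174.7742| = C$7.97 per share

C$7.97 per share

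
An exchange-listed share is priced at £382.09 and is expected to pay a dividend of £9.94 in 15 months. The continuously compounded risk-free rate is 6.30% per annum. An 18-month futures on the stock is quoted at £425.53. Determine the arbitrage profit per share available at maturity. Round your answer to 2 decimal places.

£15.67 per share

PV(dividends) I = 9.94·e^(−0.0630·15/12) = 9.1873
Fair futures F* = (S − I)·e^(rT) = (382.09 − 9.1873)·e^0.094500 = 372.9027 × 1.099109 = 409.8607
Market £425.53 > fair 409.8607: forward overpriced → cash-and-carry (borrow at r, buy the stock and collect the dividends, short the forward).
Profit at T = |F_mkt − F*| = |425.53 − 409.8607| = £15.67 per share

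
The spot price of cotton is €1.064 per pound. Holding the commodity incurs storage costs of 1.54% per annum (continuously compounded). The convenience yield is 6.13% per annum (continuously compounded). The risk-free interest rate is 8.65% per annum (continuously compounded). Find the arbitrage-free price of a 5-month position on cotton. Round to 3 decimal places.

€1.082 per pound

Net carry = r + u − y = 0.0865 + 0.0154 − 0.0613 = 0.0406
F = S·e^((r+u−y)T) = 1.064 · e^(0.0406 × 5/12) = 1.064 · e^0.016917
= 1.064 × 1.017061 = €1.082 per pound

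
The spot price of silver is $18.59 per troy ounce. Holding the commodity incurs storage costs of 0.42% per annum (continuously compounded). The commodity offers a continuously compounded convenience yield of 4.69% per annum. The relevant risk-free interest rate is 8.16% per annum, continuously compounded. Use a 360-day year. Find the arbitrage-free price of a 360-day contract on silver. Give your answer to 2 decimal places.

$19.33 per troy ounce

Net carry = r + u − y = 0.0816 + 0.0042 − 0.0469 = 0.0389
F = S·e^((r+u−y)T) = 18.59 · e^(0.0389 × 360/360) = 18.59 · e^0.038900
= 18.59 × 1.039667 = $19.33 per troy ounce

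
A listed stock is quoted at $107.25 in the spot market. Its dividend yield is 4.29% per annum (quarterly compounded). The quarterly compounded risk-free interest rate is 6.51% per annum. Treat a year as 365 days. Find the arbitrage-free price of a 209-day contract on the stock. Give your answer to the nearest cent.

F = S · (1+r/4)^(4T) / (1+q/4)^(4T)
= 107.25 × 1.037668 / 1.024735 = 107.25 × 1.012621
F = $108.60

$108.60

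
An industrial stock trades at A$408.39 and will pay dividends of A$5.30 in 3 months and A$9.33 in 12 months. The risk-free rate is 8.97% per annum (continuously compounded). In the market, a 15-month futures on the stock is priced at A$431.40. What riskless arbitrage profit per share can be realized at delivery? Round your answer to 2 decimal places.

A$10.11 per share

PV(dividends) I = 5.30·e^(−0.0897·3/12) + 9.33·e^(−0.0897·12/12) = 13.7120
Fair futures F* = (S − I)·e^(rT) = (408.39 − 13.7120)·e^0.112125 = 394.6780 × 1.118653 = 441.5077
Market A$431.40 < fair 441.5077: forward underpriced → reverse cash-and-carry (short the stock, invest proceeds at r, pay the dividends, go long the forward).
Profit at T = |F_mkt − F*| = |431.40 − 441.5077| = A$10.11 per share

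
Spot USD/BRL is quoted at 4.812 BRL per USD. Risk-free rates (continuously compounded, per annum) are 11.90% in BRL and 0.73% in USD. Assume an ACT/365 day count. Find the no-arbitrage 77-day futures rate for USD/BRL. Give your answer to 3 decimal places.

4.927

F = S·e^((r_BRL − r_USD)T) = 4.812 · e^((0.1190 − 0.0073) × 77/365)
= 4.812 · e^0.023564 = 4.812 × 1.023844
F = 4.927 BRL per USD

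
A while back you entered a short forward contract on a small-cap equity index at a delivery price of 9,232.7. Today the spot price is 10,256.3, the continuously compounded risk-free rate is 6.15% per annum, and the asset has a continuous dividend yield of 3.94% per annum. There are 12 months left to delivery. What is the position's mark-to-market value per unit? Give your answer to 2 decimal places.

-1178.06

Current fair forward for the remaining 12 months: F = S·e^((r − q)·T), (r − q) = 0.0615 − 0.0394 = 0.0221
F = 10256.3 · e^(0.0221 × 12/12) = 10256.3 × 1.02234601 = 10485.4874
Value of long forward = (F − K)·e^(−rT) = (10485.4874 − 9232.7) · e^(−0.0615·12/12)
= 1252.7874 × 0.94035295 = 1178.06
Short position value = −(long value) = -1178.06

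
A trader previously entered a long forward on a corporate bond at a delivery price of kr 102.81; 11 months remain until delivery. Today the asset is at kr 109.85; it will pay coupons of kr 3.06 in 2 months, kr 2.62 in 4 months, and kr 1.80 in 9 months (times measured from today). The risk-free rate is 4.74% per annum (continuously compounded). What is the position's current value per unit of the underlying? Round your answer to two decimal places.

PV(remaining coupons) I = 3.06·e^(−0.0474·2/12) + 2.62·e^(−0.0474·4/12) + 1.80·e^(−0.0474·9/12) = 7.3520
Current forward F = (S − I)·e^(rT) = (109.85 − 7.3520)·e^(0.0474·11/12) = 102.4980 × 1.044408 = 107.0497
Value (long) = (F − K)·e^(−rT) = (107.0497 − 102.81) × 0.957480 = 4.0594
Value = kr 4.06

kr 4.06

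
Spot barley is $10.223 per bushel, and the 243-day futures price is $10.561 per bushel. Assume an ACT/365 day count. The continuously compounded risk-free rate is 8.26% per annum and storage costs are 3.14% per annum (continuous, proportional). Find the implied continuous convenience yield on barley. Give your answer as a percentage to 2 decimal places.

F = S·e^((r+u−y)T) ⇒ (r+u−y) = ln(F/S)/T
ln(10.561/10.223) = 0.032528; /T ⇒ 0.048859
y = r + u − ln(F/S)/T = 0.0826 + 0.0314 − 0.048859 = 0.065141
y = 6.51%

6.51%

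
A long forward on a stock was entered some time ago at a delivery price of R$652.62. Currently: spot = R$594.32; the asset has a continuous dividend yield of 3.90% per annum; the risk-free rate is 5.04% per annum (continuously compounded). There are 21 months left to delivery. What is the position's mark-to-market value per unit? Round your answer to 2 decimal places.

-R$42.41

Current fair forward for the remaining 21 months: F = S·e^((r − q)·T), (r − q) = 0.0504 − 0.0390 = 0.0114
F = 594.32 · e^(0.0114 × 21/12) = 594.32 × 1.020150 = 606.2955
Value of long forward = (F − K)·e^(−rT) = (606.2955 − 652.62) · e^(−0.0504·21/12)
= -46.3245 × 0.915578 = -42.41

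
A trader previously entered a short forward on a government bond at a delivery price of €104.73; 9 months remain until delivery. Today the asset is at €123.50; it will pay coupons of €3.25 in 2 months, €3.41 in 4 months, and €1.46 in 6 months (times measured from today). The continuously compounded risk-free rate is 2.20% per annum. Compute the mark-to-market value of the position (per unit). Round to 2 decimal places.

PV(remaining coupons) I = 3.25·e^(−0.0220·2/12) + 3.41·e^(−0.0220·4/12) + 1.46·e^(−0.0220·6/12) = 8.0672
Current forward F = (S − I)·e^(rT) = (123.50 − 8.0672)·e^(0.0220·9/12) = 115.4328 × 1.016637 = 117.3533
Value (long) = (F − K)·e^(−rT) = (117.3533 − 104.73) × 0.983635 = 12.4167
Short position value = −(long value) = -€12.42

-€12.42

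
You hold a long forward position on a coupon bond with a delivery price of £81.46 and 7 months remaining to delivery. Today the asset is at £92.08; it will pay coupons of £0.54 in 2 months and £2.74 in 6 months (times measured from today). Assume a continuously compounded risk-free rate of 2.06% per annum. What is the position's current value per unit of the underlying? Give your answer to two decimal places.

PV(remaining coupons) I = 0.54·e^(−0.0206·2/12) + 2.74·e^(−0.0206·6/12) = 3.2501
Current forward F = (S − I)·e^(rT) = (92.08 − 3.2501)·e^(0.0206·7/12) = 88.8299 × 1.012089 = 89.9038
Value (long) = (F − K)·e^(−rT) = (89.9038 − 81.46) × 0.988055 = 8.3429
Value = £8.34

£8.34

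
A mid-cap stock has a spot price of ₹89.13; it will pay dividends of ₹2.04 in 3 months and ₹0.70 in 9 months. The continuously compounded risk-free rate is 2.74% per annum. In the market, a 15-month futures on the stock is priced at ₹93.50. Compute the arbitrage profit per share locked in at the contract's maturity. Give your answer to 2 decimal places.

PV(dividends) I = 2.04·e^(−0.0274·3/12) + 0.70·e^(−0.0274·9/12) = 2.7118
Fair futures F* = (S − I)·e^(rT) = (89.13 − 2.7118)·e^0.034250 = 86.4182 × 1.034843 = 89.4293
Market ₹93.50 > fair 89.4293: forward overpriced → cash-and-carry (borrow at r, buy the stock and collect the dividends, short the forward).
Profit at T = |F_mkt − F*| = |93.50 − 89.4293| = ₹4.07 per share

₹4.07 per share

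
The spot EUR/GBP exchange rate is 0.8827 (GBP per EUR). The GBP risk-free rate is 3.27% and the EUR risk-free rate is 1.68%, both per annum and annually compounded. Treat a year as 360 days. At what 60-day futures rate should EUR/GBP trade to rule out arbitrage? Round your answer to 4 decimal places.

0.8850

By covered interest parity, F = S · (1+r_GBP)^T / (1+r_EUR)^T
= 0.8827 × 1.005377 / 1.002781 = 0.8827 × 1.002589
F = 0.8850 GBP per EUR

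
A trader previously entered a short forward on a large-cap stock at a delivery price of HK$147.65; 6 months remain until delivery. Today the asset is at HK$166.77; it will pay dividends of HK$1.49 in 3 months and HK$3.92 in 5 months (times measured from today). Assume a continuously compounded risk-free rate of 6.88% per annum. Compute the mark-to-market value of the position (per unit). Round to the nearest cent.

-HK$18.84

PV(remaining dividends) I = 1.49·e^(−0.0688·3/12) + 3.92·e^(−0.0688·5/12) = 5.2738
Current forward F = (S − I)·e^(rT) = (166.77 − 5.2738)·e^(0.0688·6/12) = 161.4962 × 1.034999 = 167.1484
Value (long) = (F − K)·e^(−rT) = (167.1484 − 147.65) × 0.966185 = 18.8391
Short position value = −(long value) = -HK$18.84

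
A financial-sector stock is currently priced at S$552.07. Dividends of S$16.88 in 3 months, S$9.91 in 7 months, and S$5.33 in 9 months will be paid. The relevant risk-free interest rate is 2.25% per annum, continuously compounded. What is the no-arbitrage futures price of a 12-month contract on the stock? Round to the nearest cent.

PV(dividends) I = 16.88·e^(−0.0225·3/12) + 9.91·e^(−0.0225·7/12) + 5.33·e^(−0.0225·9/12)
I = 16.7853 + 9.7808 + 5.2408 = 31.8069
F = (S − I)·e^(rT) = (552.07 − 31.8069) · e^(0.0225·12/12)
= 520.2631 · e^0.022500 = 520.2631 × 1.022755 = S$532.10

S$532.10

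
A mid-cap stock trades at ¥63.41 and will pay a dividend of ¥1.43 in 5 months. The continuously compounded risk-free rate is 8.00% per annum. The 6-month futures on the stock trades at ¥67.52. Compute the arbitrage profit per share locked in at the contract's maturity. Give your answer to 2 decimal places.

¥2.96 per share

PV(dividends) I = 1.43·e^(−0.0800·5/12) = 1.3831
Fair futures F* = (S − I)·e^(rT) = (63.41 − 1.3831)·e^0.040000 = 62.0269 × 1.040811 = 64.5583
Market ¥67.52 > fair 64.5583: forward overpriced → cash-and-carry (borrow at r, buy the stock and collect the dividends, short the forward).
Profit at T = |F_mkt − F*| = |67.52 − 64.5583| = ¥2.96 per share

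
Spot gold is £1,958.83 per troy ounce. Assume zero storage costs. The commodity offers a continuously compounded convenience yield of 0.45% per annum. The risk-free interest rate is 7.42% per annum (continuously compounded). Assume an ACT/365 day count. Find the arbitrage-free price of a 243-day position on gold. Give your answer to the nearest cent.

Net carry = r + u − y = 0.0742 + 0.0000 − 0.0045 = 0.0697
F = S·e^((r+u−y)T) = 1958.83 · e^(0.0697 × 243/365) = 1958.83 · e^0.04640301
= 1958.83 × 1.04749648 = £2,051.87 per troy ounce

£2,051.87 per troy ounce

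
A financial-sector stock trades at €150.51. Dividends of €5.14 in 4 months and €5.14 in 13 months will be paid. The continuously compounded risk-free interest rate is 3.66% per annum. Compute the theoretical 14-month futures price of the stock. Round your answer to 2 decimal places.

PV(dividends) I = 5.14·e^(−0.0366·4/12) + 5.14·e^(−0.0366·13/12)
I = 5.0777 + 4.9402 = 10.0179
F = (S − I)·e^(rT) = (150.51 − 10.0179) · e^(0.0366·14/12)
= 140.4921 · e^0.042700 = 140.4921 × 1.043625 = €146.62

€146.62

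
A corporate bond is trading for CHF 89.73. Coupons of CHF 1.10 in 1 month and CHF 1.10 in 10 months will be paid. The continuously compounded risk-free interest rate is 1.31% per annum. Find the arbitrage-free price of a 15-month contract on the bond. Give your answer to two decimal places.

PV(coupons) I = 1.10·e^(−0.0131·1/12) + 1.10·e^(−0.0131·10/12)
I = 1.0988 + 1.0881 = 2.1869
F = (S − I)·e^(rT) = (89.73 − 2.1869) · e^(0.0131·15/12)
= 87.5431 · e^0.016375 = 87.5431 × 1.016510 = CHF 88.99

CHF 88.99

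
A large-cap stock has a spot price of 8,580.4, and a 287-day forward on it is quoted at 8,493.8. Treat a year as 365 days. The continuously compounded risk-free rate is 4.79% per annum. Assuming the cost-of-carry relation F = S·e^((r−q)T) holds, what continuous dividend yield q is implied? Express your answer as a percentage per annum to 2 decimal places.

From F = S·e^((r−q)T): (r − q) = ln(F/S)/T
ln(8493.8/8580.4) = ln(0.989907) = -0.010144
(r − q) = -0.010144 / (287/365) = -0.012901
q = r − ln(F/S)/T = 0.0479 + 0.012901 = 0.060801
q = 6.08%

6.08%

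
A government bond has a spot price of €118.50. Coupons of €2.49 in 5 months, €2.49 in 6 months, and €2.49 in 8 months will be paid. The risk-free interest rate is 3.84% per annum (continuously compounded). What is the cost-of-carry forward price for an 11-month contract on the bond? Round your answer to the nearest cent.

PV(coupons) I = 2.49·e^(−0.0384·5/12) + 2.49·e^(−0.0384·6/12) + 2.49·e^(−0.0384·8/12)
I = 2.4505 + 2.4426 + 2.4271 = 7.3202
F = (S − I)·e^(rT) = (118.50 − 7.3202) · e^(0.0384·11/12)
= 111.1798 · e^0.035200 = 111.1798 × 1.035827 = €115.16

€115.16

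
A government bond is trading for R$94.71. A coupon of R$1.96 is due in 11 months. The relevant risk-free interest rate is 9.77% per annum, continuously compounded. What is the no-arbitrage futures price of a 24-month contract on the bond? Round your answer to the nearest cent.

R$112.97

PV(coupons) I = 1.96·e^(−0.0977·11/12)
I = 1.7921
F = (S − I)·e^(rT) = (94.71 − 1.7921) · e^(0.0977·24/12)
= 92.9179 · e^0.195400 = 92.9179 × 1.215797 = R$112.97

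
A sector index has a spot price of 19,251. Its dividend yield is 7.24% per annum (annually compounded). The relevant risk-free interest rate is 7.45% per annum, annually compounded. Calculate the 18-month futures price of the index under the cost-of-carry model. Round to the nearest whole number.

19,308

F = S · (1+r)^T / (1+q)^T
= 19251 × 1.113806 / 1.110543 = 19251 × 1.002938
F = 19,308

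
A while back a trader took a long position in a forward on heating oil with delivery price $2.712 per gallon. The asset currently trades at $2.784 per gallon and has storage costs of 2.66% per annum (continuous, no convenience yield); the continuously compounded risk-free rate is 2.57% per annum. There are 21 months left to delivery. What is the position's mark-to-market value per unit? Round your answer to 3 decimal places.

Current fair forward for the remaining 21 months: F = S·e^((r + u)·T), (r + u) = 0.0257 + 0.0266 = 0.0523
F = 2.784 · e^(0.0523 × 21/12) = 2.784 × 1.095844 = 3.0508
Value of long forward = (F − K)·e^(−rT) = (3.0508 − 2.712) · e^(−0.0257·21/12)
= 0.3388 × 0.956021 = 0.324

$0.324 per gallon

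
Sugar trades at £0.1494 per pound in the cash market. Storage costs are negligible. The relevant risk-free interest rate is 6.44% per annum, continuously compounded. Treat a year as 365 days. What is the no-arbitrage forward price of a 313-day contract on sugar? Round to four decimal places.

£0.1579 per pound

F = S·e^(rT) = 0.1494 · e^(0.0644 × 313/365) = 0.1494 · e^0.055225
= 0.1494 × 1.056778 = £0.1579 per pound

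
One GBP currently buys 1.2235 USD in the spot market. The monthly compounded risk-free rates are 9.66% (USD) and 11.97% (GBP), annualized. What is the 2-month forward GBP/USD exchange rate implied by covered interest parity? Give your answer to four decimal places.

1.2188

By covered interest parity, F = S · (1+r_USD/12)^(12T) / (1+r_GBP/12)^(12T)
= 1.2235 × 1.016165 / 1.020050 = 1.2235 × 0.996191
F = 1.2188 USD per GBP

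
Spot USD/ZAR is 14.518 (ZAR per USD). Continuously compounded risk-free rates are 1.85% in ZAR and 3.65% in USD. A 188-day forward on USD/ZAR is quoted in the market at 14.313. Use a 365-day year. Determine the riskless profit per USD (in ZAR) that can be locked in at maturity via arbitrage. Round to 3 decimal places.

Fair forward: F* = S·e^(carry·T), with carry = (r_ZAR − r_USD) = 0.0185 − 0.0365 = -0.0180
F* = 14.518 · e^(-0.0180 × 188/365) = 14.518 · e^-0.009271 = 14.518 × 0.990772 = 14.3840
Market 14.313 < fair 14.3840: forward underpriced → reverse cash-and-carry (short spot, go long the forward).
At maturity, profit = |F_mkt − F*| = |14.313 − 14.3840| = 0.071 per USD (in ZAR)

0.071 per USD (in ZAR)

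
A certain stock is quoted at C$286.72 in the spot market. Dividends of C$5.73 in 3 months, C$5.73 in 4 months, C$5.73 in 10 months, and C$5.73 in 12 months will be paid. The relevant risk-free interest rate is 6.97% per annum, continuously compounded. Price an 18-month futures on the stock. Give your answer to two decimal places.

C$293.92

PV(dividends) I = 5.73·e^(−0.0697·3/12) + 5.73·e^(−0.0697·4/12) + 5.73·e^(−0.0697·10/12) + 5.73·e^(−0.0697·12/12)
I = 5.6310 + 5.5984 + 5.4067 + 5.3442 = 21.9803
F = (S − I)·e^(rT) = (286.72 − 21.9803) · e^(0.0697·18/12)
= 264.7397 · e^0.104550 = 264.7397 × 1.110211 = C$293.92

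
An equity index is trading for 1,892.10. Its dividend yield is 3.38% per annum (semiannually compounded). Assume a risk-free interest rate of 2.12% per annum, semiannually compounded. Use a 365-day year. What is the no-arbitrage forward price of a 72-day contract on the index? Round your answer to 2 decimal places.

1,887.47

F = S · (1+r/2)^(2T) / (1+q/2)^(2T)
= 1892.10 × 1.00416857 / 1.00663359 = 1892.10 × 0.99755122
F = 1,887.47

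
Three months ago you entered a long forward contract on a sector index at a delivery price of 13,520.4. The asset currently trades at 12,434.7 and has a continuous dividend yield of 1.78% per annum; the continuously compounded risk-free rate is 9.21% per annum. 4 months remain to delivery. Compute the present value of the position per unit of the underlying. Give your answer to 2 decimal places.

-750.49

Current fair forward for the remaining 4 months: F = S·e^((r − q)·T), (r − q) = 0.0921 − 0.0178 = 0.0743
F = 12434.7 · e^(0.0743 × 4/12) = 12434.7 × 1.02507591 = 12746.5114
Value of long forward = (F − K)·e^(−rT) = (12746.5114 − 13520.4) · e^(−0.0921·4/12)
= -773.8886 × 0.96976646 = -750.49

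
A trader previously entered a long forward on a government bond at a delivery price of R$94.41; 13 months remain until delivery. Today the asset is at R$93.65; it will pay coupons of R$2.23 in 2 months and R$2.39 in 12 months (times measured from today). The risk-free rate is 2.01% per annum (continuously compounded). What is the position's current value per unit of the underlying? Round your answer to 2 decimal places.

PV(remaining coupons) I = 2.23·e^(−0.0201·2/12) + 2.39·e^(−0.0201·12/12) = 4.5650
Current forward F = (S − I)·e^(rT) = (93.65 − 4.5650)·e^(0.0201·13/12) = 89.0850 × 1.022014 = 91.0461
Value (long) = (F − K)·e^(−rT) = (91.0461 − 94.41) × 0.978460 = -3.2914
Value = -R$3.29

-R$3.29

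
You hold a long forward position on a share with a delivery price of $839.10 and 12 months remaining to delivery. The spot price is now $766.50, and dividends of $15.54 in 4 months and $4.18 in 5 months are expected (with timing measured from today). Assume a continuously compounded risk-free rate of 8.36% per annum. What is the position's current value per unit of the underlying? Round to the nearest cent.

PV(remaining dividends) I = 15.54·e^(−0.0836·4/12) + 4.18·e^(−0.0836·5/12) = 19.1498
Current forward F = (S − I)·e^(rT) = (766.50 − 19.1498)·e^(0.0836·12/12) = 747.3502 × 1.087194 = 812.5147
Value (long) = (F − K)·e^(−rT) = (812.5147 − 839.10) × 0.919799 = -24.4531
Value = -$24.45

-$24.45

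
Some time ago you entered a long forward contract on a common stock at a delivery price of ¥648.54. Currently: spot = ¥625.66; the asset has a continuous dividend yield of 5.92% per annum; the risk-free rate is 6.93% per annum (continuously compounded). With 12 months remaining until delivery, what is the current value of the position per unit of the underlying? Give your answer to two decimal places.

Current fair forward for the remaining 12 months: F = S·e^((r − q)·T), (r − q) = 0.0693 − 0.0592 = 0.0101
F = 625.66 · e^(0.0101 × 12/12) = 625.66 × 1.010151 = 632.0111
Value of long forward = (F − K)·e^(−rT) = (632.0111 − 648.54) · e^(−0.0693·12/12)
= -16.5289 × 0.933047 = -15.42

-¥15.42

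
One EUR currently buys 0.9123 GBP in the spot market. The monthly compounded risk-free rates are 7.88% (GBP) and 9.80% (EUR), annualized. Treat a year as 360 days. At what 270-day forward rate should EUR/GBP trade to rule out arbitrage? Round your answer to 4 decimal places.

0.8994

By covered interest parity, F = S · (1+r_GBP/12)^(12T) / (1+r_EUR/12)^(12T)
= 0.9123 × 1.060676 / 1.075947 = 0.9123 × 0.985807
F = 0.8994 GBP per EUR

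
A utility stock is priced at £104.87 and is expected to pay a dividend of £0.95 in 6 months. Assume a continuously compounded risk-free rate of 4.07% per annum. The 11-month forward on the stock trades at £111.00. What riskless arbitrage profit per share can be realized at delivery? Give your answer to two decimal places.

PV(dividends) I = 0.95·e^(−0.0407·6/12) = 0.9309
Fair forward F* = (S − I)·e^(rT) = (104.87 − 0.9309)·e^0.037308 = 103.9391 × 1.038013 = 107.8901
Market £111.00 > fair 107.8901: forward overpriced → cash-and-carry (borrow at r, buy the stock and collect the dividends, short the forward).
Profit at T = |F_mkt − F*| = |111.00 − 107.8901| = £3.11 per share

£3.11 per share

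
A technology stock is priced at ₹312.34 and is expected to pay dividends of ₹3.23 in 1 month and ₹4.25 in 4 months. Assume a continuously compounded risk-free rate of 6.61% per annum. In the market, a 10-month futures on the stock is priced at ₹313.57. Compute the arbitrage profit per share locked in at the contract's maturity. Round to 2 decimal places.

₹8.67 per share

PV(dividends) I = 3.23·e^(−0.0661·1/12) + 4.25·e^(−0.0661·4/12) = 7.3696
Fair futures F* = (S − I)·e^(rT) = (312.34 − 7.3696)·e^0.055083 = 304.9704 × 1.056628 = 322.2403
Market ₹313.57 < fair 322.2403: forward underpriced → reverse cash-and-carry (short the stock, invest proceeds at r, pay the dividends, go long the forward).
Profit at T = |F_mkt − F*| = |313.57 − 322.2403| = ₹8.67 per share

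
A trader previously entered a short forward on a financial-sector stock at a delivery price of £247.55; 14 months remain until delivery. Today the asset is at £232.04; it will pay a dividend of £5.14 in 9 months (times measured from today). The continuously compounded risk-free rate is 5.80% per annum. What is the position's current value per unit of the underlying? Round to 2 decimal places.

PV(remaining dividends) I = 5.14·e^(−0.0580·9/12) = 4.9212
Current forward F = (S − I)·e^(rT) = (232.04 − 4.9212)·e^(0.0580·14/12) = 227.1188 × 1.070009 = 243.0192
Value (long) = (F − K)·e^(−rT) = (243.0192 − 247.55) × 0.934572 = -4.2344
Short position value = −(long value) = £4.23

£4.23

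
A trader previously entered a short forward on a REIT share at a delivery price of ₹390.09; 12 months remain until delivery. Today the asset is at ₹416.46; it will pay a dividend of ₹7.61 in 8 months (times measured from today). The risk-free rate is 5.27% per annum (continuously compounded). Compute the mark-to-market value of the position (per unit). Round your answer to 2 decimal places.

-₹39.05

PV(remaining dividends) I = 7.61·e^(−0.0527·8/12) = 7.3473
Current forward F = (S − I)·e^(rT) = (416.46 − 7.3473)·e^(0.0527·12/12) = 409.1127 × 1.054113 = 431.2510
Value (long) = (F − K)·e^(−rT) = (431.2510 − 390.09) × 0.948665 = 39.0480
Short position value = −(long value) = -₹39.05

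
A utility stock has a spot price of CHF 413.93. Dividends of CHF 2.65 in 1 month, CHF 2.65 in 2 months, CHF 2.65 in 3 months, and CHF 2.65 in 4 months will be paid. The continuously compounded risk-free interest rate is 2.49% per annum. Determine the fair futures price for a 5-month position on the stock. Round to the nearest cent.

PV(dividends) I = 2.65·e^(−0.0249·1/12) + 2.65·e^(−0.0249·2/12) + 2.65·e^(−0.0249·3/12) + 2.65·e^(−0.0249·4/12)
I = 2.6445 + 2.6390 + 2.6336 + 2.6281 = 10.5452
F = (S − I)·e^(rT) = (413.93 − 10.5452) · e^(0.0249·5/12)
= 403.3848 · e^0.010375 = 403.3848 × 1.010429 = CHF 407.59

CHF 407.59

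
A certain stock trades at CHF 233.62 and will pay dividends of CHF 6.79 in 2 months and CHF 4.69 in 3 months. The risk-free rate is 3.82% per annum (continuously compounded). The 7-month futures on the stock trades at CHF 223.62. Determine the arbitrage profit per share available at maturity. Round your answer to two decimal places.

PV(dividends) I = 6.79·e^(−0.0382·2/12) + 4.69·e^(−0.0382·3/12) = 11.3923
Fair futures F* = (S − I)·e^(rT) = (233.62 − 11.3923)·e^0.022283 = 222.2277 × 1.022533 = 227.2352
Market CHF 223.62 < fair 227.2352: forward underpriced → reverse cash-and-carry (short the stock, invest proceeds at r, pay the dividends, go long the forward).
Profit at T = |F_mkt − F*| = |223.62 − 227.2352| = CHF 3.62 per share

CHF 3.62 per share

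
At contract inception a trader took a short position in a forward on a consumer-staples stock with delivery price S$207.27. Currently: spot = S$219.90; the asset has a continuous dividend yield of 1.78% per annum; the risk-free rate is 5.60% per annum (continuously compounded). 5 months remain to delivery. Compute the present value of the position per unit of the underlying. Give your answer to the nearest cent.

-S$15.79

Current fair forward for the remaining 5 months: F = S·e^((r − q)·T), (r − q) = 0.0560 − 0.0178 = 0.0382
F = 219.90 · e^(0.0382 × 5/12) = 219.90 × 1.016044 = 223.4281
Value of long forward = (F − K)·e^(−rT) = (223.4281 − 207.27) · e^(−0.0560·5/12)
= 16.1581 × 0.976937 = 15.79
Short position value = −(long value) = -S$15.79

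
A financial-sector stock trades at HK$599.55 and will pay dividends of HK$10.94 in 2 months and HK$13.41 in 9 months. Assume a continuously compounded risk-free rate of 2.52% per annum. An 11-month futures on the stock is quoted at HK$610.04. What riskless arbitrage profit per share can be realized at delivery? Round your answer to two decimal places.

HK$21.09 per share

PV(dividends) I = 10.94·e^(−0.0252·2/12) + 13.41·e^(−0.0252·9/12) = 24.0531
Fair futures F* = (S − I)·e^(rT) = (599.55 − 24.0531)·e^0.023100 = 575.4969 × 1.023369 = 588.9457
Market HK$610.04 > fair 588.9457: forward overpriced → cash-and-carry (borrow at r, buy the stock and collect the dividends, short the forward).
Profit at T = |F_mkt − F*| = |610.04 − 588.9457| = HK$21.09 per share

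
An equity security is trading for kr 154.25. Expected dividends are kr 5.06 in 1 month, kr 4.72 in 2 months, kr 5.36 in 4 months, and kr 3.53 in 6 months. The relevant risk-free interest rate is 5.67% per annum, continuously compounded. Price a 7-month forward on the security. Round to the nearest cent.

PV(dividends) I = 5.06·e^(−0.0567·1/12) + 4.72·e^(−0.0567·2/12) + 5.36·e^(−0.0567·4/12) + 3.53·e^(−0.0567·6/12)
I = 5.0361 + 4.6756 + 5.2596 + 3.4313 = 18.4026
F = (S − I)·e^(rT) = (154.25 − 18.4026) · e^(0.0567·7/12)
= 135.8474 · e^0.033075 = 135.8474 × 1.033628 = kr 140.42

kr 140.42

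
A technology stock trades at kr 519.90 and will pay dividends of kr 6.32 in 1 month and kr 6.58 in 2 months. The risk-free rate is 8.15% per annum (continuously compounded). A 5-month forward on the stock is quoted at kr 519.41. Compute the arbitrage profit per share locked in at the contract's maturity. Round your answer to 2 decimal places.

kr 5.24 per share

PV(dividends) I = 6.32·e^(−0.0815·1/12) + 6.58·e^(−0.0815·2/12) = 12.7684
Fair forward F* = (S − I)·e^(rT) = (519.90 − 12.7684)·e^0.033958 = 507.1316 × 1.034541 = 524.6484
Market kr 519.41 < fair 524.6484: forward underpriced → reverse cash-and-carry (short the stock, invest proceeds at r, pay the dividends, go long the forward).
Profit at T = |F_mkt − F*| = |519.41 − 524.6484| = kr 5.24 per share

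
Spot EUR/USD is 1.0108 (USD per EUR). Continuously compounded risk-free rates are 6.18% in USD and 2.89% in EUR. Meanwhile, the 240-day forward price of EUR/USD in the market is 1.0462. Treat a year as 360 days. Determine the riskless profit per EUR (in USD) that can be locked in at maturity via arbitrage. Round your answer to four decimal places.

Fair forward: F* = S·e^(carry·T), with carry = (r_USD − r_EUR) = 0.0618 − 0.0289 = 0.0329
F* = 1.0108 · e^(0.0329 × 240/360) = 1.0108 · e^0.021933 = 1.0108 × 1.022175 = 1.0332
Market 1.0462 > fair 1.0332: forward overpriced → cash-and-carry (buy spot, short the forward).
At maturity, profit = |F_mkt − F*| = |1.0462 − 1.0332| = 0.0130 per EUR (in USD)

0.0130 per EUR (in USD)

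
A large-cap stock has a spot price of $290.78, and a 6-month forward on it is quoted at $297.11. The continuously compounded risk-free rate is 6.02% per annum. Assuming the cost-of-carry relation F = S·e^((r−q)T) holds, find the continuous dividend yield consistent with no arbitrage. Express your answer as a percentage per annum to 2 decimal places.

From F = S·e^((r−q)T): (r − q) = ln(F/S)/T
ln(297.11/290.78) = ln(1.021769) = 0.021535
(r − q) = 0.021535 / (6/12) = 0.043070
q = r − ln(F/S)/T = 0.0602 − 0.043070 = 0.017130
q = 1.71%

1.71%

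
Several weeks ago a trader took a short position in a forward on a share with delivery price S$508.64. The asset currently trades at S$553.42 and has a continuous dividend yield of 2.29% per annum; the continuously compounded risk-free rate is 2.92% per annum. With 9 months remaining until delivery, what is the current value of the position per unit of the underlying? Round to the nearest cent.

-S$46.37

Current fair forward for the remaining 9 months: F = S·e^((r − q)·T), (r − q) = 0.0292 − 0.0229 = 0.0063
F = 553.42 · e^(0.0063 × 9/12) = 553.42 × 1.004736 = 556.0410
Value of long forward = (F − K)·e^(−rT) = (556.0410 − 508.64) · e^(−0.0292·9/12)
= 47.4010 × 0.978338 = 46.37
Short position value = −(long value) = -S$46.37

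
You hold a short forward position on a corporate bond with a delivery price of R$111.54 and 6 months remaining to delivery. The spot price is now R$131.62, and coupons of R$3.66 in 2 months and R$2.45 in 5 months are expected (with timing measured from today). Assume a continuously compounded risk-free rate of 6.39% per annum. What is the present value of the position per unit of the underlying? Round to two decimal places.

PV(remaining coupons) I = 3.66·e^(−0.0639·2/12) + 2.45·e^(−0.0639·5/12) = 6.0069
Current forward F = (S − I)·e^(rT) = (131.62 − 6.0069)·e^(0.0639·6/12) = 125.6131 × 1.032466 = 129.6913
Value (long) = (F − K)·e^(−rT) = (129.6913 − 111.54) × 0.968555 = 17.5805
Short position value = −(long value) = -R$17.58

-R$17.58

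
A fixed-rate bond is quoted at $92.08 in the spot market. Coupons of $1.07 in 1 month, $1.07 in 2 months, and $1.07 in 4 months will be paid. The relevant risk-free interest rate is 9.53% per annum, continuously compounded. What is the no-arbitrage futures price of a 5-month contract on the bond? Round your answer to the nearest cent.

$92.53

PV(coupons) I = 1.07·e^(−0.0953·1/12) + 1.07·e^(−0.0953·2/12) + 1.07·e^(−0.0953·4/12)
I = 1.0615 + 1.0531 + 1.0365 = 3.1511
F = (S − I)·e^(rT) = (92.08 − 3.1511) · e^(0.0953·5/12)
= 88.9289 · e^0.039708 = 88.9289 × 1.040507 = $92.53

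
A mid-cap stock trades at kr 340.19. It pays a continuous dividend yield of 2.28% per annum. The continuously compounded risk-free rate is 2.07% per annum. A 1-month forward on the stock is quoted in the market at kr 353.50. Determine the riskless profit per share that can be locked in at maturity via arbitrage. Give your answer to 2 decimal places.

Fair forward: F* = S·e^(carry·T), with carry = (r − q) = 0.0207 − 0.0228 = -0.0021
F* = 340.19 · e^(-0.0021 × 1/12) = 340.19 · e^-0.000175 = 340.19 × 0.999825 = kr 340.1305
Market kr 353.50 > fair kr 340.1305: forward overpriced → cash-and-carry (buy spot, short the forward).
At maturity, profit = |F_mkt − F*| = |353.50 − 340.1305| = kr 13.37 per share

kr 13.37 per share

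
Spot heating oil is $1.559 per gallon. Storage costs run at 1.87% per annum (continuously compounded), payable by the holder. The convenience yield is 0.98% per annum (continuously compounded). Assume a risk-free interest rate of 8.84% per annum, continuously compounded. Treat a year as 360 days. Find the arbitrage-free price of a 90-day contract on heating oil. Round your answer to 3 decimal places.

Net carry = r + u − y = 0.0884 + 0.0187 − 0.0098 = 0.0973
F = S·e^((r+u−y)T) = 1.559 · e^(0.0973 × 90/360) = 1.559 · e^0.024325
= 1.559 × 1.024623 = $1.597 per gallon

$1.597 per gallon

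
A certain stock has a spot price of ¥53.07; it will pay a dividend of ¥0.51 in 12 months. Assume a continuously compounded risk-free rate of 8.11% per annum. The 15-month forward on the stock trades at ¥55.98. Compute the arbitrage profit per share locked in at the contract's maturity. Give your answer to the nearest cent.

¥2.23 per share

PV(dividends) I = 0.51·e^(−0.0811·12/12) = 0.4703
Fair forward F* = (S − I)·e^(rT) = (53.07 − 0.4703)·e^0.101375 = 52.5997 × 1.106692 = 58.2117
Market ¥55.98 < fair 58.2117: forward underpriced → reverse cash-and-carry (short the stock, invest proceeds at r, pay the dividends, go long the forward).
Profit at T = |F_mkt − F*| = |55.98 − 58.2117| = ¥2.23 per share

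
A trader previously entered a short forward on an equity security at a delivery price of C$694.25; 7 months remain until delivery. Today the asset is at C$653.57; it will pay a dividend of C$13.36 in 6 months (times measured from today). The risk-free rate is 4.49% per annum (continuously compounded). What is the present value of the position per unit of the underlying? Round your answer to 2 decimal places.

C$35.80

PV(remaining dividends) I = 13.36·e^(−0.0449·6/12) = 13.0634
Current forward F = (S − I)·e^(rT) = (653.57 − 13.0634)·e^(0.0449·7/12) = 640.5066 × 1.026538 = 657.5044
Value (long) = (F − K)·e^(−rT) = (657.5044 − 694.25) × 0.974148 = -35.7957
Short position value = −(long value) = C$35.80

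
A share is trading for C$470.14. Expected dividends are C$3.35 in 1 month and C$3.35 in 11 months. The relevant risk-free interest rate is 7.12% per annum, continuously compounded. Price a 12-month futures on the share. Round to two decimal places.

C$497.89

PV(dividends) I = 3.35·e^(−0.0712·1/12) + 3.35·e^(−0.0712·11/12)
I = 3.3302 + 3.1383 = 6.4685
F = (S − I)·e^(rT) = (470.14 − 6.4685) · e^(0.0712·12/12)
= 463.6715 · e^0.071200 = 463.6715 × 1.073796 = C$497.89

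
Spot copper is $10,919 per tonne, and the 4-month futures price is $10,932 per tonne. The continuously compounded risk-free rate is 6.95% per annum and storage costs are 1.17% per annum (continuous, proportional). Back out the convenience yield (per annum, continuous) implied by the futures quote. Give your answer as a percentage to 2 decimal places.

F = S·e^((r+u−y)T) ⇒ (r+u−y) = ln(F/S)/T
ln(10932/10919) = 0.001190; /T ⇒ 0.003570
y = r + u − ln(F/S)/T = 0.0695 + 0.0117 − 0.003570 = 0.077630
y = 7.76%

7.76%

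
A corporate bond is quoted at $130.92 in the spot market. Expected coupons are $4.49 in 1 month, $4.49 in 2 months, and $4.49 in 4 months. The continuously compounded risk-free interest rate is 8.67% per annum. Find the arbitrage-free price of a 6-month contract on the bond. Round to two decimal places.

$122.89

PV(coupons) I = 4.49·e^(−0.0867·1/12) + 4.49·e^(−0.0867·2/12) + 4.49·e^(−0.0867·4/12)
I = 4.4577 + 4.4256 + 4.3621 = 13.2454
F = (S − I)·e^(rT) = (130.92 − 13.2454) · e^(0.0867·6/12)
= 117.6746 · e^0.043350 = 117.6746 × 1.044303 = $122.89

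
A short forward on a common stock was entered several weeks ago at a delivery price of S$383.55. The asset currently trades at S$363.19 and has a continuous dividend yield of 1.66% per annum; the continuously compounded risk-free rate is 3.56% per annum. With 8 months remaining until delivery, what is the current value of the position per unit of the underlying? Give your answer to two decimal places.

S$15.36

Current fair forward for the remaining 8 months: F = S·e^((r − q)·T), (r − q) = 0.0356 − 0.0166 = 0.0190
F = 363.19 · e^(0.0190 × 8/12) = 363.19 × 1.012747 = 367.8196
Value of long forward = (F − K)·e^(−rT) = (367.8196 − 383.55) · e^(−0.0356·8/12)
= -15.7304 × 0.976546 = -15.36
Short position value = −(long value) = S$15.36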